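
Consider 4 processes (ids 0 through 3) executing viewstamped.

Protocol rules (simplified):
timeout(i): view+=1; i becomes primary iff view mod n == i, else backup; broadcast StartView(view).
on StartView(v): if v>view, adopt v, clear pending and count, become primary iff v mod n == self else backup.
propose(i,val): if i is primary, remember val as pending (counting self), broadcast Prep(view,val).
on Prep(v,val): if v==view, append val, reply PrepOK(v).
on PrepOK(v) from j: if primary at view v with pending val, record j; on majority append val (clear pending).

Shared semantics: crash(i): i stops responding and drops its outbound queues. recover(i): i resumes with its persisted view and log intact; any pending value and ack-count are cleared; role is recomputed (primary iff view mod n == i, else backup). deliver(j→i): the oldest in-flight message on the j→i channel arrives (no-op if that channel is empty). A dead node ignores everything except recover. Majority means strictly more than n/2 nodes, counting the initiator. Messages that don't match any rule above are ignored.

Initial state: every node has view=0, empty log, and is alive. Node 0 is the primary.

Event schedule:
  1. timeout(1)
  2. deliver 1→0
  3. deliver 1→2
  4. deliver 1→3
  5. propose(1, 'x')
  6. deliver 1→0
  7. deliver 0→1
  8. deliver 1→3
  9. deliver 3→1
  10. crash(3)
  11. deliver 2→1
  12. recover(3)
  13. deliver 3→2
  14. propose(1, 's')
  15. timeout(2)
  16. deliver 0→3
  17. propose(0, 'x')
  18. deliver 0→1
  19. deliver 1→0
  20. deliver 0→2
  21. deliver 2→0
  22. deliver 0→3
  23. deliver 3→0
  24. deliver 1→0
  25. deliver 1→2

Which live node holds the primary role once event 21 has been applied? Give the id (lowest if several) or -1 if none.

1

e1 timeout(1): 1[prim,v=1,-]
e2 deliver 1→0: 0[back,v=1,-]
e3 deliver 1→2: 2[back,v=1,-]
e4 deliver 1→3: 3[back,v=1,-]
e5 propose(1,'x'): ·
e6 deliver 1→0: 0[back,v=1,x]
e7 deliver 0→1: ·
e8 deliver 1→3: 3[back,v=1,x]
e9 deliver 3→1: 1[prim,v=1,x]
e10 crash(3): 3[✗back,v=1,x]
e11 deliver 2→1: ·
e12 recover(3): 3[back,v=1,x]
e13 deliver 3→2: ·
e14 propose(1,'s'): ·
e15 timeout(2): 2[prim,v=2,-]
e16 deliver 0→3: ·
e17 propose(0,'x'): ·
e18 deliver 0→1: ·
e19 deliver 1→0: 0[back,v=1,x,s]
e20 deliver 0→2: ·
e21 deliver 2→0: 0[back,v=2,x,s]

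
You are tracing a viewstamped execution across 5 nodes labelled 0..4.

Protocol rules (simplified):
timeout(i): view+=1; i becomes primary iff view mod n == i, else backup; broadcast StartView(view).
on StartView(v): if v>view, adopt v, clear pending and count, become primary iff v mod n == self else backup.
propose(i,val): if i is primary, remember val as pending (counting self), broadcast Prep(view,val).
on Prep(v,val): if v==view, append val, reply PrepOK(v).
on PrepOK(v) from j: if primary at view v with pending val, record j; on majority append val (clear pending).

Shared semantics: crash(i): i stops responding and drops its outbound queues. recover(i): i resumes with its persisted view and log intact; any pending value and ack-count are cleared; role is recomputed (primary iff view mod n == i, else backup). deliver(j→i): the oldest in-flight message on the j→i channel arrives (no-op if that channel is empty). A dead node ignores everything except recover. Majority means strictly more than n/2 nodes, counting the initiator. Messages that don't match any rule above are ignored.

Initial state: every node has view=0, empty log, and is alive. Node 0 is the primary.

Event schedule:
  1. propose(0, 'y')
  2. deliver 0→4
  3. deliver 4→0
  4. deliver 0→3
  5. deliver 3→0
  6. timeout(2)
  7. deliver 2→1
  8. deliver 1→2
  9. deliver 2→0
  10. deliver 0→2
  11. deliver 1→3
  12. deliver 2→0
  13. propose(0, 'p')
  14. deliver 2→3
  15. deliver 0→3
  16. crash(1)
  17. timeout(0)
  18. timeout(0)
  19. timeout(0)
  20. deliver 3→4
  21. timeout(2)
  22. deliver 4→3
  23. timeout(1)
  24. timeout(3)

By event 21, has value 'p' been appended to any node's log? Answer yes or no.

no

after 1 — propose(0,'y'): ·
after 2 — deliver 0→4: n4:back/v0/[y]
after 3 — deliver 4→0: ·
after 4 — deliver 0→3: n3:back/v0/[y]
after 5 — deliver 3→0: n0:prim/v0/[y]
after 6 — timeout(2): n2:back/v1/[-]
after 7 — deliver 2→1: n1:prim/v1/[-]
after 8 — deliver 1→2: ·
after 9 — deliver 2→0: n0:back/v1/[y]
after 10 — deliver 0→2: ·
after 11 — deliver 1→3: ·
after 12 — deliver 2→0: ·
after 13 — propose(0,'p'): ·
after 14 — deliver 2→3: n3:back/v1/[y]
after 15 — deliver 0→3: ·
after 16 — crash(1): n1:✗prim/v1/[-]
after 17 — timeout(0): n0:back/v2/[y]
after 18 — timeout(0): n0:back/v3/[y]
after 19 — timeout(0): n0:back/v4/[y]
after 20 — deliver 3→4: ·
after 21 — timeout(2): n2:prim/v2/[-]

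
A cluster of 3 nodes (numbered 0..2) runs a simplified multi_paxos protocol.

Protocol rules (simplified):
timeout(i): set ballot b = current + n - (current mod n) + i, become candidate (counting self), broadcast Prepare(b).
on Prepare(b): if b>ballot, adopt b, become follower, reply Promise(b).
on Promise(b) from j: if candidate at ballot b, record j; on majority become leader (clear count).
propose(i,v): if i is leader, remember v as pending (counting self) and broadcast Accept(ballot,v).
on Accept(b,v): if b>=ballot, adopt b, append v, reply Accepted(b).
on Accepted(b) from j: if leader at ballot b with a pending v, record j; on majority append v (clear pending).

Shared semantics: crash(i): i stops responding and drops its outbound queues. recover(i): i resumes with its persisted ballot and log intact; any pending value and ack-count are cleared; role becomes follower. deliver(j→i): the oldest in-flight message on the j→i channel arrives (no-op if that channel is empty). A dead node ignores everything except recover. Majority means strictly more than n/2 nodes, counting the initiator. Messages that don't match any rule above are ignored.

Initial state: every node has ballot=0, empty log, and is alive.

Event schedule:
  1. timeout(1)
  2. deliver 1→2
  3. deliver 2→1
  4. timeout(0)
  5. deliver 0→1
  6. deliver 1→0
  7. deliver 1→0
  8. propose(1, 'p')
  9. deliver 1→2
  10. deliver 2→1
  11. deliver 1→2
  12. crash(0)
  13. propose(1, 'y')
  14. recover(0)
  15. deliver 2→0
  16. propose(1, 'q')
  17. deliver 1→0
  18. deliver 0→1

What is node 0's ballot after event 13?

after 1 — timeout(1): n1:cand/b4/[-]
after 2 — deliver 1→2: n2:foll/b4/[-]
after 3 — deliver 2→1: n1:lead/b4/[-]
after 4 — timeout(0): n0:cand/b3/[-]
after 5 — deliver 0→1: ·
after 6 — deliver 1→0: n0:foll/b4/[-]
after 7 — deliver 1→0: ·
after 8 — propose(1,'p'): ·
after 9 — deliver 1→2: n2:foll/b4/[p]
after 10 — deliver 2→1: n1:lead/b4/[p]
after 11 — deliver 1→2: ·
after 12 — crash(0): n0:✗foll/b4/[-]
after 13 — propose(1,'y'): ·

4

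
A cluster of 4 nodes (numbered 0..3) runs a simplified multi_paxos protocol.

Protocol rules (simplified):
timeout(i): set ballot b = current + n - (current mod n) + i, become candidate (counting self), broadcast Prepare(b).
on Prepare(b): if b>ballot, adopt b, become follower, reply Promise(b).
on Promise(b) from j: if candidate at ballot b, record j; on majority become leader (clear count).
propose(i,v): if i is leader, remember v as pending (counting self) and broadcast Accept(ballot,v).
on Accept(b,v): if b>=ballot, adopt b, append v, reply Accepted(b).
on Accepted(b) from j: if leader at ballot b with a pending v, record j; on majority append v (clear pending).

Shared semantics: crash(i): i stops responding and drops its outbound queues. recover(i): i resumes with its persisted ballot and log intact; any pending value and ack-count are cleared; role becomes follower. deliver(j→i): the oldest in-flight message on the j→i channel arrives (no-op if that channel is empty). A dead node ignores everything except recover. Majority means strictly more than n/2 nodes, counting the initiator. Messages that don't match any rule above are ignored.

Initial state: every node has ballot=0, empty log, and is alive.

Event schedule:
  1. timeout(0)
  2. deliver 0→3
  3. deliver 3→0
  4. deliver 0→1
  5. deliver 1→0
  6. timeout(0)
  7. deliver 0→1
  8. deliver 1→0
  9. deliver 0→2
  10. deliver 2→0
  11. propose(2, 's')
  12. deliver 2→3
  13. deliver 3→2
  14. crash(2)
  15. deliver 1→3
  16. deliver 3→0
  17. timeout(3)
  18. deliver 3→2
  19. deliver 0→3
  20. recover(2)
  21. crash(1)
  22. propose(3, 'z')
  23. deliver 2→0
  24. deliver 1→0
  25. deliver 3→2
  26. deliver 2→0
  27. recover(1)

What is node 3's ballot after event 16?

4

step 1 timeout(0): 0={cand,b=4,log=-}
step 2 deliver 0→3: 3={foll,b=4,log=-}
step 3 deliver 3→0: —
step 4 deliver 0→1: 1={foll,b=4,log=-}
step 5 deliver 1→0: 0={lead,b=4,log=-}
step 6 timeout(0): 0={cand,b=8,log=-}
step 7 deliver 0→1: 1={foll,b=8,log=-}
step 8 deliver 1→0: —
step 9 deliver 0→2: 2={foll,b=4,log=-}
step 10 deliver 2→0: —
step 11 propose(2,'s'): —
step 12 deliver 2→3: —
step 13 deliver 3→2: —
step 14 crash(2): 2={✗foll,b=4,log=-}
step 15 deliver 1→3: —
step 16 deliver 3→0: —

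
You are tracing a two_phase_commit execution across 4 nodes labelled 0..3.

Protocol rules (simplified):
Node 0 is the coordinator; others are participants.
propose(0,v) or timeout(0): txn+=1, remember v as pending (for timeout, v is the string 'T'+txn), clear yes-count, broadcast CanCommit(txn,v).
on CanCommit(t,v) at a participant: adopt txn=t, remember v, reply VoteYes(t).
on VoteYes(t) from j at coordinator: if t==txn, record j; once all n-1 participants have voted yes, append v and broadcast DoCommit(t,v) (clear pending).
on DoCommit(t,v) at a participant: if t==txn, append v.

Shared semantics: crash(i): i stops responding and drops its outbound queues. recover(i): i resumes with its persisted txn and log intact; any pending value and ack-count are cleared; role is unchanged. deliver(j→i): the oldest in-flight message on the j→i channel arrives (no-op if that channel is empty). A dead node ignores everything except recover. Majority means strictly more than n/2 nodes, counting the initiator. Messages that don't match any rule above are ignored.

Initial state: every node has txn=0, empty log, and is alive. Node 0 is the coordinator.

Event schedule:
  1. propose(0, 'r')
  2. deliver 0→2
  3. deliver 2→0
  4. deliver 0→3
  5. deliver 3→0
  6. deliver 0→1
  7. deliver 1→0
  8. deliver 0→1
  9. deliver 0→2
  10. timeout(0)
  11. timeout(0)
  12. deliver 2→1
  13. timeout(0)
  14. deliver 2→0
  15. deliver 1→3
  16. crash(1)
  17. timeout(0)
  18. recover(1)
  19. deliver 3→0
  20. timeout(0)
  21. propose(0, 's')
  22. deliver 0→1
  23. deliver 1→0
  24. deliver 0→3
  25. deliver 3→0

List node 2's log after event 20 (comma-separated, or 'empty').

1. propose(0,'r'):  <0:coor t1 ->
2. deliver 0→2:  <2:part t1 ->
3. deliver 2→0:  nop
4. deliver 0→3:  <3:part t1 ->
5. deliver 3→0:  nop
6. deliver 0→1:  <1:part t1 ->
7. deliver 1→0:  <0:coor t1 r>
8. deliver 0→1:  <1:part t1 r>
9. deliver 0→2:  <2:part t1 r>
10. timeout(0):  <0:coor t2 r>
11. timeout(0):  <0:coor t3 r>
12. deliver 2→1:  nop
13. timeout(0):  <0:coor t4 r>
14. deliver 2→0:  nop
15. deliver 1→3:  nop
16. crash(1):  <1:✗part t1 r>
17. timeout(0):  <0:coor t5 r>
18. recover(1):  <1:part t1 r>
19. deliver 3→0:  nop
20. timeout(0):  <0:coor t6 r>

r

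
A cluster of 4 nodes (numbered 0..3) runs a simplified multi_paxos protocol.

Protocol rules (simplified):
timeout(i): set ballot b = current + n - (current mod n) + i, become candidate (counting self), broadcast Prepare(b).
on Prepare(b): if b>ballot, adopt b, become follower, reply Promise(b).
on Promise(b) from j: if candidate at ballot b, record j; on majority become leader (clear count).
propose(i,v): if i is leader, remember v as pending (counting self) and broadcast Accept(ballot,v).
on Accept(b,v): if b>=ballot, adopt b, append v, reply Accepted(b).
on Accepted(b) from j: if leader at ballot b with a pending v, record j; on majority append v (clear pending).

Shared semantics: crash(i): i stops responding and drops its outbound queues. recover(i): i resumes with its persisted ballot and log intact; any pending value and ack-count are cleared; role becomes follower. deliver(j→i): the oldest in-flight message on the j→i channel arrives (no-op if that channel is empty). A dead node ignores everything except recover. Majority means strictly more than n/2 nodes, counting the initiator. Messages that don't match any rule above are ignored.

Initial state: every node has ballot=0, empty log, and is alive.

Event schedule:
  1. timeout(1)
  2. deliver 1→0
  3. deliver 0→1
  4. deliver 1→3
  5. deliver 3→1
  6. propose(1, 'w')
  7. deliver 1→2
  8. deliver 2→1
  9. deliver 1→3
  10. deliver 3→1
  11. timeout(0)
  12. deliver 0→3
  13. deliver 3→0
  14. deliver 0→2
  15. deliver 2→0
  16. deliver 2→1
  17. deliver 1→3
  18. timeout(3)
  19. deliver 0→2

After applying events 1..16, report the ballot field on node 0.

8

step 1 timeout(1): 1={cand,b=5,log=-}
step 2 deliver 1→0: 0={foll,b=5,log=-}
step 3 deliver 0→1: —
step 4 deliver 1→3: 3={foll,b=5,log=-}
step 5 deliver 3→1: 1={lead,b=5,log=-}
step 6 propose(1,'w'): —
step 7 deliver 1→2: 2={foll,b=5,log=-}
step 8 deliver 2→1: —
step 9 deliver 1→3: 3={foll,b=5,log=w}
step 10 deliver 3→1: —
step 11 timeout(0): 0={cand,b=8,log=-}
step 12 deliver 0→3: 3={foll,b=8,log=w}
step 13 deliver 3→0: —
step 14 deliver 0→2: 2={foll,b=8,log=-}
step 15 deliver 2→0: 0={lead,b=8,log=-}
step 16 deliver 2→1: —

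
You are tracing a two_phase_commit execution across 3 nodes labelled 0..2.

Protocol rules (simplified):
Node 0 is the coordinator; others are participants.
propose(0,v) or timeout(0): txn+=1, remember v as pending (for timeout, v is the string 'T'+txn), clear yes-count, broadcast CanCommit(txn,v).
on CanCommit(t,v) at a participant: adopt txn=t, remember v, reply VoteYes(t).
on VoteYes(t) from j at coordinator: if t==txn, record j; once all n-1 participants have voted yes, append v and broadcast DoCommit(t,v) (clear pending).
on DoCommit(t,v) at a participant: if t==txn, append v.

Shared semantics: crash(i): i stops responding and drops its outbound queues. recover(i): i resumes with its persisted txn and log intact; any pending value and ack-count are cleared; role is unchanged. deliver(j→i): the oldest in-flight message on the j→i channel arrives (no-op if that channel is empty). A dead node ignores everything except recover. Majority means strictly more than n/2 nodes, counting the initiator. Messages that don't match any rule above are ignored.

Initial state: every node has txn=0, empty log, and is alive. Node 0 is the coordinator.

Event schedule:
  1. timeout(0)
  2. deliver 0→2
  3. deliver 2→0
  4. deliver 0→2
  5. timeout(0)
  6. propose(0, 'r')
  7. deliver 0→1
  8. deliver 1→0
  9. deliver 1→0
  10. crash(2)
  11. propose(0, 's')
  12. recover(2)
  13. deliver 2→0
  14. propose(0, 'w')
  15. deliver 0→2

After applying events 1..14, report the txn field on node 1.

after 1 — timeout(0): n0:coor/t1/[-]
after 2 — deliver 0→2: n2:part/t1/[-]
after 3 — deliver 2→0: ·
after 4 — deliver 0→2: ·
after 5 — timeout(0): n0:coor/t2/[-]
after 6 — propose(0,'r'): n0:coor/t3/[-]
after 7 — deliver 0→1: n1:part/t1/[-]
after 8 — deliver 1→0: ·
after 9 — deliver 1→0: ·
after 10 — crash(2): n2:✗part/t1/[-]
after 11 — propose(0,'s'): n0:coor/t4/[-]
after 12 — recover(2): n2:part/t1/[-]
after 13 — deliver 2→0: ·
after 14 — propose(0,'w'): n0:coor/t5/[-]

1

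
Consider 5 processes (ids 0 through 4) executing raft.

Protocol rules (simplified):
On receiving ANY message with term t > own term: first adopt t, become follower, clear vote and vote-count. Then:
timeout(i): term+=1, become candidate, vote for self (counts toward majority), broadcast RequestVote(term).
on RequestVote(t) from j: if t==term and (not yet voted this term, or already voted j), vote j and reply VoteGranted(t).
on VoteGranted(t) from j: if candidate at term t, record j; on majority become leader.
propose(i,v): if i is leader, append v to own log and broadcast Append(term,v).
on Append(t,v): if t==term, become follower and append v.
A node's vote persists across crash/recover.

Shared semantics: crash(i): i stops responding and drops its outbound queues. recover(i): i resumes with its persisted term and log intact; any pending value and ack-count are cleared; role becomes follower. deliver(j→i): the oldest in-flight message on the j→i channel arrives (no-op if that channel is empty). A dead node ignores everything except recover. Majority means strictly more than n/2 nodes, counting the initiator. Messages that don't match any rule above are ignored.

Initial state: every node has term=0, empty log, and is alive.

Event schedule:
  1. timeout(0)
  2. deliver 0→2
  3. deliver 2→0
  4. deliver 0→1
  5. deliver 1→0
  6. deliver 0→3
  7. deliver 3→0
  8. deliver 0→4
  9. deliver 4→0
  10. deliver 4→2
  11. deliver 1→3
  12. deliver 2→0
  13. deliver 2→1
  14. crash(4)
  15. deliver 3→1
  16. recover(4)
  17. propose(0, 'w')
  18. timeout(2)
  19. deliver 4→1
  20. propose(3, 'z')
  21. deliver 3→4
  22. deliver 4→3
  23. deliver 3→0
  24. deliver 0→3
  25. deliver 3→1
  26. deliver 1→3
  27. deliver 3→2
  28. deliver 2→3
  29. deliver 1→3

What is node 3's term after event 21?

1. timeout(0):  <0:cand t1 ->
2. deliver 0→2:  <2:foll t1 ->
3. deliver 2→0:  nop
4. deliver 0→1:  <1:foll t1 ->
5. deliver 1→0:  <0:lead t1 ->
6. deliver 0→3:  <3:foll t1 ->
7. deliver 3→0:  nop
8. deliver 0→4:  <4:foll t1 ->
9. deliver 4→0:  nop
10. deliver 4→2:  nop
11. deliver 1→3:  nop
12. deliver 2→0:  nop
13. deliver 2→1:  nop
14. crash(4):  <4:✗foll t1 ->
15. deliver 3→1:  nop
16. recover(4):  <4:foll t1 ->
17. propose(0,'w'):  <0:lead t1 w>
18. timeout(2):  <2:cand t2 ->
19. deliver 4→1:  nop
20. propose(3,'z'):  nop
21. deliver 3→4:  nop

1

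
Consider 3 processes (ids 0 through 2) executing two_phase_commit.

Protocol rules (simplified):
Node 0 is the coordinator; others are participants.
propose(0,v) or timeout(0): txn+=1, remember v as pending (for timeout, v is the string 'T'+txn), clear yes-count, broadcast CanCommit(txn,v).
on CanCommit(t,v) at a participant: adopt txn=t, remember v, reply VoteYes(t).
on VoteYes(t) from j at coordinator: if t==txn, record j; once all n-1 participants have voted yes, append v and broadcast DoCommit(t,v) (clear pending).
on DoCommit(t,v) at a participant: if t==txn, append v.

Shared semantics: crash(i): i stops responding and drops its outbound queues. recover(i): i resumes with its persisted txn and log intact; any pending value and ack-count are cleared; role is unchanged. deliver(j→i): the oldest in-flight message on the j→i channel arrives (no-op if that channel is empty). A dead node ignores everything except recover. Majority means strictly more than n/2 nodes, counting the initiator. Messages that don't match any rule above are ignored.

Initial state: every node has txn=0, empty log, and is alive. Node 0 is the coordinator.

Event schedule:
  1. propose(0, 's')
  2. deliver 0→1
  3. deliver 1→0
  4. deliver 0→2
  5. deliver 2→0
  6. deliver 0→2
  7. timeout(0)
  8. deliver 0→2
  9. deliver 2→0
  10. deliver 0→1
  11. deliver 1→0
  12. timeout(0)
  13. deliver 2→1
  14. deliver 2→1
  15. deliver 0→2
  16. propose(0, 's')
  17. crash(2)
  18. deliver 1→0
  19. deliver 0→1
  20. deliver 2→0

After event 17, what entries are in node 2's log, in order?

s

after 1 — propose(0,'s'): n0:coor/t1/[-]
after 2 — deliver 0→1: n1:part/t1/[-]
after 3 — deliver 1→0: ·
after 4 — deliver 0→2: n2:part/t1/[-]
after 5 — deliver 2→0: n0:coor/t1/[s]
after 6 — deliver 0→2: n2:part/t1/[s]
after 7 — timeout(0): n0:coor/t2/[s]
after 8 — deliver 0→2: n2:part/t2/[s]
after 9 — deliver 2→0: ·
after 10 — deliver 0→1: n1:part/t1/[s]
after 11 — deliver 1→0: ·
after 12 — timeout(0): n0:coor/t3/[s]
after 13 — deliver 2→1: ·
after 14 — deliver 2→1: ·
after 15 — deliver 0→2: n2:part/t3/[s]
after 16 — propose(0,'s'): n0:coor/t4/[s]
after 17 — crash(2): n2:✗part/t3/[s]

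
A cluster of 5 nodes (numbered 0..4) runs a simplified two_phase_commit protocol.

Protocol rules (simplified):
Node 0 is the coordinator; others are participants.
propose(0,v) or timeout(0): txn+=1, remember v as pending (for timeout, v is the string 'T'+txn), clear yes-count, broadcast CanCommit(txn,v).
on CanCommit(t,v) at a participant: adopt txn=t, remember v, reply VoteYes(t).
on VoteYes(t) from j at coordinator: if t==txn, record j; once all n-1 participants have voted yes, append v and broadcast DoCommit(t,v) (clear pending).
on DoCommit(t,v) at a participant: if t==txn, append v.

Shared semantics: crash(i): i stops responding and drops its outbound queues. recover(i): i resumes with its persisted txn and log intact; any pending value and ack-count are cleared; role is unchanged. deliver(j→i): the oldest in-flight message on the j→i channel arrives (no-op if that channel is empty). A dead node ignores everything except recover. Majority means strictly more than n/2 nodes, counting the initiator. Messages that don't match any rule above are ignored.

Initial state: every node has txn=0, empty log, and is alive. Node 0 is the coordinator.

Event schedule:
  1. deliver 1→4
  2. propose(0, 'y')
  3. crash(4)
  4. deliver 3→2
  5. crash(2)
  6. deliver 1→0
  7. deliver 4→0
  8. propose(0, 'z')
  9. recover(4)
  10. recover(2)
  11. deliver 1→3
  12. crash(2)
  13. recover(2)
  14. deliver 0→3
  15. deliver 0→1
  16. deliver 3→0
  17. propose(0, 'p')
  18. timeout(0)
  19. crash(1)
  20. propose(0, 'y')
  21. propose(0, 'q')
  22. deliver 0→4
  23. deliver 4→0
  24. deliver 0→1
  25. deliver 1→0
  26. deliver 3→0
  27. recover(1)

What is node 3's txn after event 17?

1

step 1 deliver 1→4: —
step 2 propose(0,'y'): 0={coor,t=1,log=-}
step 3 crash(4): 4={✗part,t=0,log=-}
step 4 deliver 3→2: —
step 5 crash(2): 2={✗part,t=0,log=-}
step 6 deliver 1→0: —
step 7 deliver 4→0: —
step 8 propose(0,'z'): 0={coor,t=2,log=-}
step 9 recover(4): 4={part,t=0,log=-}
step 10 recover(2): 2={part,t=0,log=-}
step 11 deliver 1→3: —
step 12 crash(2): 2={✗part,t=0,log=-}
step 13 recover(2): 2={part,t=0,log=-}
step 14 deliver 0→3: 3={part,t=1,log=-}
step 15 deliver 0→1: 1={part,t=1,log=-}
step 16 deliver 3→0: —
step 17 propose(0,'p'): 0={coor,t=3,log=-}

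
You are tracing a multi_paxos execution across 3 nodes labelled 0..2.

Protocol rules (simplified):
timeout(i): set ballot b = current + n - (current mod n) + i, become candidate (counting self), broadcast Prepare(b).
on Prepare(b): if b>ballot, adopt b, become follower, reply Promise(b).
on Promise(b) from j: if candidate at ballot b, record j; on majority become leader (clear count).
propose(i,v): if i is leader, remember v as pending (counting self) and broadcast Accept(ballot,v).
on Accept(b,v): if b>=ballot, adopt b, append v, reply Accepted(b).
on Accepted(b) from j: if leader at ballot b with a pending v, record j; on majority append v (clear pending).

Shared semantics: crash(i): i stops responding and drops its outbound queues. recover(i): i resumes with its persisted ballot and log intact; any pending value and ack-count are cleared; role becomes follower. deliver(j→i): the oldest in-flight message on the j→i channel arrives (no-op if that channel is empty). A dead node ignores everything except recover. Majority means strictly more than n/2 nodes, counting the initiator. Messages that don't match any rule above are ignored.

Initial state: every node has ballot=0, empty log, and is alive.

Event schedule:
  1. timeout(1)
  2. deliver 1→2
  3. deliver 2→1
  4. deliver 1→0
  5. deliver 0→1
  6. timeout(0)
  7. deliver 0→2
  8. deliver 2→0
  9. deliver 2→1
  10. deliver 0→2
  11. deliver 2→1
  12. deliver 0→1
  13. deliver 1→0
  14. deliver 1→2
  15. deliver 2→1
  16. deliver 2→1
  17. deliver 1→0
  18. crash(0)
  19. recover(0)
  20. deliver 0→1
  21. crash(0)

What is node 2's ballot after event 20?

e1 timeout(1): 1[cand,b=4,-]
e2 deliver 1→2: 2[foll,b=4,-]
e3 deliver 2→1: 1[lead,b=4,-]
e4 deliver 1→0: 0[foll,b=4,-]
e5 deliver 0→1: ·
e6 timeout(0): 0[cand,b=6,-]
e7 deliver 0→2: 2[foll,b=6,-]
e8 deliver 2→0: 0[lead,b=6,-]
e9 deliver 2→1: ·
e10 deliver 0→2: ·
e11 deliver 2→1: ·
e12 deliver 0→1: 1[foll,b=6,-]
e13 deliver 1→0: ·
e14 deliver 1→2: ·
e15 deliver 2→1: ·
e16 deliver 2→1: ·
e17 deliver 1→0: ·
e18 crash(0): 0[✗lead,b=6,-]
e19 recover(0): 0[foll,b=6,-]
e20 deliver 0→1: ·

6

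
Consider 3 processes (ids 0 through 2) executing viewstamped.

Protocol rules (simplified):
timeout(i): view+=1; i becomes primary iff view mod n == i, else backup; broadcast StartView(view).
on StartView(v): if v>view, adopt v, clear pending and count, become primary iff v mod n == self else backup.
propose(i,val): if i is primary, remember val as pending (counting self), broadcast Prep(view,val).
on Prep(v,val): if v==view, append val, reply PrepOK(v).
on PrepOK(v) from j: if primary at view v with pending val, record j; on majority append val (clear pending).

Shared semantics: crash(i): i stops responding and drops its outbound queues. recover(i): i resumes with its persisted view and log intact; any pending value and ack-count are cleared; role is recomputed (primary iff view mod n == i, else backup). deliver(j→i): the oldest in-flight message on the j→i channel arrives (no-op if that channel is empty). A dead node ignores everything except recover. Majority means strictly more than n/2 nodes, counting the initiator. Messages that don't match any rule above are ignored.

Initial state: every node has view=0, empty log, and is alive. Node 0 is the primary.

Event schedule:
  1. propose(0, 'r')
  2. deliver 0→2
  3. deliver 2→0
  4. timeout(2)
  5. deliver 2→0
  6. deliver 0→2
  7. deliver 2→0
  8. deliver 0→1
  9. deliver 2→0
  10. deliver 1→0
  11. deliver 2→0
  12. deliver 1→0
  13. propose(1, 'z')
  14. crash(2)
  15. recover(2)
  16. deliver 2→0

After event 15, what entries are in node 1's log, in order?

after 1 — propose(0,'r'): ·
after 2 — deliver 0→2: n2:back/v0/[r]
after 3 — deliver 2→0: n0:prim/v0/[r]
after 4 — timeout(2): n2:back/v1/[r]
after 5 — deliver 2→0: n0:back/v1/[r]
after 6 — deliver 0→2: ·
after 7 — deliver 2→0: ·
after 8 — deliver 0→1: n1:back/v0/[r]
after 9 — deliver 2→0: ·
after 10 — deliver 1→0: ·
after 11 — deliver 2→0: ·
after 12 — deliver 1→0: ·
after 13 — propose(1,'z'): ·
after 14 — crash(2): n2:✗back/v1/[r]
after 15 — recover(2): n2:back/v1/[r]

r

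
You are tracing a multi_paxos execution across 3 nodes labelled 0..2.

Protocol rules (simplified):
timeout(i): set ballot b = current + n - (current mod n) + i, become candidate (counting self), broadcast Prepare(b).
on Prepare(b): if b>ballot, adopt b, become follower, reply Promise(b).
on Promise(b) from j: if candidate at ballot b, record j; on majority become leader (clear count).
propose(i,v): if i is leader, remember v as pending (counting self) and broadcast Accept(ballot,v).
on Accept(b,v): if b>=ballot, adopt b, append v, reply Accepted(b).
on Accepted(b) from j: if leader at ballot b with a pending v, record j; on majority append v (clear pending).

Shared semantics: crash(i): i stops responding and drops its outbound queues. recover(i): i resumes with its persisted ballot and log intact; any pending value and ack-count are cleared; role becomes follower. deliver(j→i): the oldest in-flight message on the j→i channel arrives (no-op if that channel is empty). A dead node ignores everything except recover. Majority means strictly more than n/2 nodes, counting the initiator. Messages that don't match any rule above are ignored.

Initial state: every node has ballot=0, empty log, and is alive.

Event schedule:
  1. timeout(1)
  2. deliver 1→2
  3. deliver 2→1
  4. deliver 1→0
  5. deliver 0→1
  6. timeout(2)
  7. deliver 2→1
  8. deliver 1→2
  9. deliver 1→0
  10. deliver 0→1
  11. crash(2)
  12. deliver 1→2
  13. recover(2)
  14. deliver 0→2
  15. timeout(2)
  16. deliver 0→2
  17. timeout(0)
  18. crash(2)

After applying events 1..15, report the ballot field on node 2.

e1 timeout(1): 1[cand,b=4,-]
e2 deliver 1→2: 2[foll,b=4,-]
e3 deliver 2→1: 1[lead,b=4,-]
e4 deliver 1→0: 0[foll,b=4,-]
e5 deliver 0→1: ·
e6 timeout(2): 2[cand,b=8,-]
e7 deliver 2→1: 1[foll,b=8,-]
e8 deliver 1→2: 2[lead,b=8,-]
e9 deliver 1→0: ·
e10 deliver 0→1: ·
e11 crash(2): 2[✗lead,b=8,-]
e12 deliver 1→2: ·
e13 recover(2): 2[foll,b=8,-]
e14 deliver 0→2: ·
e15 timeout(2): 2[cand,b=11,-]

11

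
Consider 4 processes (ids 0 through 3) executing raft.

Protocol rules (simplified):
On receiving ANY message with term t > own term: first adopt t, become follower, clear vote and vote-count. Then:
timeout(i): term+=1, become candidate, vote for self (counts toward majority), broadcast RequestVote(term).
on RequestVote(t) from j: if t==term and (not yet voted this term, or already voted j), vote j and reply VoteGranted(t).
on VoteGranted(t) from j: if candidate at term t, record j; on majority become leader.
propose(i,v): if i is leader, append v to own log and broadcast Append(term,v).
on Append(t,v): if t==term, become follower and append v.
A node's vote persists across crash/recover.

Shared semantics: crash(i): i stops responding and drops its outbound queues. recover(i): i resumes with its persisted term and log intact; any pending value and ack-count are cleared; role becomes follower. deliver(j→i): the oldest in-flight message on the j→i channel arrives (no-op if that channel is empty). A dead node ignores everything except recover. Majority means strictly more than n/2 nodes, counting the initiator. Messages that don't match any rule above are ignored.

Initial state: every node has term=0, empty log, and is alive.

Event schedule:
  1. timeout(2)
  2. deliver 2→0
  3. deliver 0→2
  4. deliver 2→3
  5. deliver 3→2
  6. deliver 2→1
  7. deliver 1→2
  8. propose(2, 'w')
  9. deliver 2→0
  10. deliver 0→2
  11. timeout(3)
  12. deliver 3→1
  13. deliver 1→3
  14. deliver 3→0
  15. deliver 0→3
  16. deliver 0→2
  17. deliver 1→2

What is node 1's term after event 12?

2

e1 timeout(2): 2[cand,t=1,-]
e2 deliver 2→0: 0[foll,t=1,-]
e3 deliver 0→2: ·
e4 deliver 2→3: 3[foll,t=1,-]
e5 deliver 3→2: 2[lead,t=1,-]
e6 deliver 2→1: 1[foll,t=1,-]
e7 deliver 1→2: ·
e8 propose(2,'w'): 2[lead,t=1,w]
e9 deliver 2→0: 0[foll,t=1,w]
e10 deliver 0→2: ·
e11 timeout(3): 3[cand,t=2,-]
e12 deliver 3→1: 1[foll,t=2,-]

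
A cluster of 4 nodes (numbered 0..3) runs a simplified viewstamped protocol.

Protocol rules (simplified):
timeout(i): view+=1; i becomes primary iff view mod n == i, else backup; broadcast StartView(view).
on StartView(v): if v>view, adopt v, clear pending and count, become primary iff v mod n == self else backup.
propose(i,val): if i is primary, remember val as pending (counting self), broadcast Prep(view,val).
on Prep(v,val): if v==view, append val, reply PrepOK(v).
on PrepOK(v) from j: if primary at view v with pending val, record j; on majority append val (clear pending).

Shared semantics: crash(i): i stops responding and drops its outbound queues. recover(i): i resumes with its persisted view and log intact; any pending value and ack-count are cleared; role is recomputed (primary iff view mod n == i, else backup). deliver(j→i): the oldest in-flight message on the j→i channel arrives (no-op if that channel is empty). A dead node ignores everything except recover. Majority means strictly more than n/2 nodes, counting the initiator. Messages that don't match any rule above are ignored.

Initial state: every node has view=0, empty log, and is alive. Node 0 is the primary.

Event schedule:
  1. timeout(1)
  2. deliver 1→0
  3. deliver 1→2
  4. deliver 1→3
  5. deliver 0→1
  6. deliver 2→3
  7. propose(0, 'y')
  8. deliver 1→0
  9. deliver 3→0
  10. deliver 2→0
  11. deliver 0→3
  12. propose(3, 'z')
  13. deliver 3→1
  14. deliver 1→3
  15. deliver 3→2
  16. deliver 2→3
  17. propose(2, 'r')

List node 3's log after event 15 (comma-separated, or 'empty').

step 1 timeout(1): 1={prim,v=1,log=-}
step 2 deliver 1→0: 0={back,v=1,log=-}
step 3 deliver 1→2: 2={back,v=1,log=-}
step 4 deliver 1→3: 3={back,v=1,log=-}
step 5 deliver 0→1: —
step 6 deliver 2→3: —
step 7 propose(0,'y'): —
step 8 deliver 1→0: —
step 9 deliver 3→0: —
step 10 deliver 2→0: —
step 11 deliver 0→3: —
step 12 propose(3,'z'): —
step 13 deliver 3→1: —
step 14 deliver 1→3: —
step 15 deliver 3→2: —

empty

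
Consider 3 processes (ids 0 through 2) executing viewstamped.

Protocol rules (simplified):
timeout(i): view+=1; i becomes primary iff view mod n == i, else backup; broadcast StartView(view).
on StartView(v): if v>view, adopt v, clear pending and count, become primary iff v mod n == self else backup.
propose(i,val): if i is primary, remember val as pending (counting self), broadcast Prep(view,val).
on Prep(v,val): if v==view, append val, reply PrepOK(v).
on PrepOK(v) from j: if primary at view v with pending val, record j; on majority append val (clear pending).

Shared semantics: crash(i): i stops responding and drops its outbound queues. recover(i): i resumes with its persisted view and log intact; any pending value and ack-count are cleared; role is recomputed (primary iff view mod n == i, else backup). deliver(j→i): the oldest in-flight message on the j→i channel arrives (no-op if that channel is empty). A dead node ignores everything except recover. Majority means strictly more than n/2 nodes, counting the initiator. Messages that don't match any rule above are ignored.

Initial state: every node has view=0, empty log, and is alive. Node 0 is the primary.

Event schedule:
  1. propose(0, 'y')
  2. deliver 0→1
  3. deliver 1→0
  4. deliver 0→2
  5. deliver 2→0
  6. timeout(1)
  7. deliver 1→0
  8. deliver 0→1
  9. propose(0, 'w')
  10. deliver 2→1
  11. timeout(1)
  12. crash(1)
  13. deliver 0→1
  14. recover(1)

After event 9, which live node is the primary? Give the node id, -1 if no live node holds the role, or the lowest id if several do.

1

step 1 propose(0,'y'): —
step 2 deliver 0→1: 1={back,v=0,log=y}
step 3 deliver 1→0: 0={prim,v=0,log=y}
step 4 deliver 0→2: 2={back,v=0,log=y}
step 5 deliver 2→0: —
step 6 timeout(1): 1={prim,v=1,log=y}
step 7 deliver 1→0: 0={back,v=1,log=y}
step 8 deliver 0→1: —
step 9 propose(0,'w'): —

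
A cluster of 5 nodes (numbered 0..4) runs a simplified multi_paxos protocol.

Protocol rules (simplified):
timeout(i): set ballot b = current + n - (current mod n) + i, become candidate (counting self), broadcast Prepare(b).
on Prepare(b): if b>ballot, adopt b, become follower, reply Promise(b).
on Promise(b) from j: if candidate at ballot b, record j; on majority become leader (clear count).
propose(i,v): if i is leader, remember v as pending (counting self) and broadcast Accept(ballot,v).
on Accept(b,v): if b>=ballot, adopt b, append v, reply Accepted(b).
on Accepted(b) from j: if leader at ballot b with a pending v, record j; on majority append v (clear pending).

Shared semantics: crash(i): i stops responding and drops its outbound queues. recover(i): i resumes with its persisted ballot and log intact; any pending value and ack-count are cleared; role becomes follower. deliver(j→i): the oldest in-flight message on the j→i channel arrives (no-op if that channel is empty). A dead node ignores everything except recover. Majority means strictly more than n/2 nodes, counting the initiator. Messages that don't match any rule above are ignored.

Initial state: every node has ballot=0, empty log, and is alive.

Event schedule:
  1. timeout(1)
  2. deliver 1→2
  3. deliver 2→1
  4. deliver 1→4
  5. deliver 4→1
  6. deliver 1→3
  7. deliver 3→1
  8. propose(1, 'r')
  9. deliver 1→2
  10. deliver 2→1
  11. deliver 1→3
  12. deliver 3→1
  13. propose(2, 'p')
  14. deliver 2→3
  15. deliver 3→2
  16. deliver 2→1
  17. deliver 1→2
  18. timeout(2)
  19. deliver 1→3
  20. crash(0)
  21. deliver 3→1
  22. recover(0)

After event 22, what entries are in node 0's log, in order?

after 1 — timeout(1): n1:cand/b6/[-]
after 2 — deliver 1→2: n2:foll/b6/[-]
after 3 — deliver 2→1: ·
after 4 — deliver 1→4: n4:foll/b6/[-]
after 5 — deliver 4→1: n1:lead/b6/[-]
after 6 — deliver 1→3: n3:foll/b6/[-]
after 7 — deliver 3→1: ·
after 8 — propose(1,'r'): ·
after 9 — deliver 1→2: n2:foll/b6/[r]
after 10 — deliver 2→1: ·
after 11 — deliver 1→3: n3:foll/b6/[r]
after 12 — deliver 3→1: n1:lead/b6/[r]
after 13 — propose(2,'p'): ·
after 14 — deliver 2→3: ·
after 15 — deliver 3→2: ·
after 16 — deliver 2→1: ·
after 17 — deliver 1→2: ·
after 18 — timeout(2): n2:cand/b12/[r]
after 19 — deliver 1→3: ·
after 20 — crash(0): n0:✗foll/b0/[-]
after 21 — deliver 3→1: ·
after 22 — recover(0): n0:foll/b0/[-]

empty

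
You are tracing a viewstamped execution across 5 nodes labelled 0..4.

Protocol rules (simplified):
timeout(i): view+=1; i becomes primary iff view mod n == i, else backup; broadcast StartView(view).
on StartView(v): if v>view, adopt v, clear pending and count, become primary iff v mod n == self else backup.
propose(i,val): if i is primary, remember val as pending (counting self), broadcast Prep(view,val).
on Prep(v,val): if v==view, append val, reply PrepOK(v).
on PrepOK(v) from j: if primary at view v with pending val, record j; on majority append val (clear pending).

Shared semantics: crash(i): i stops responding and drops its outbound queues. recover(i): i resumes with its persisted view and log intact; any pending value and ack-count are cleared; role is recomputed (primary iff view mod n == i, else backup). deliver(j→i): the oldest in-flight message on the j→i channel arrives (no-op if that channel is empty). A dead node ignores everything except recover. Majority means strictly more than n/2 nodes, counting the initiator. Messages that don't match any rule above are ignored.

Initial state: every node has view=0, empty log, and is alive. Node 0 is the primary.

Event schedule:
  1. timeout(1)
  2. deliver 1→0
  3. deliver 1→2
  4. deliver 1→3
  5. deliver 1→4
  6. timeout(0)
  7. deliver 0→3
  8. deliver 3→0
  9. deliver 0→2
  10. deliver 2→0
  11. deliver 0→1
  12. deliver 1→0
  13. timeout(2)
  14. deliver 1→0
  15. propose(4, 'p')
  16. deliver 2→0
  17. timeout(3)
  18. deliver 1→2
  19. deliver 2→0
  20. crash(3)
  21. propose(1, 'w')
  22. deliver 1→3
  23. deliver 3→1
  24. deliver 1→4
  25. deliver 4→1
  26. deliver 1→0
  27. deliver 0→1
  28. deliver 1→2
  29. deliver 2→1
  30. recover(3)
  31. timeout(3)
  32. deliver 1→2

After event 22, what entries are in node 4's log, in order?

after 1 — timeout(1): n1:prim/v1/[-]
after 2 — deliver 1→0: n0:back/v1/[-]
after 3 — deliver 1→2: n2:back/v1/[-]
after 4 — deliver 1→3: n3:back/v1/[-]
after 5 — deliver 1→4: n4:back/v1/[-]
after 6 — timeout(0): n0:back/v2/[-]
after 7 — deliver 0→3: n3:back/v2/[-]
after 8 — deliver 3→0: ·
after 9 — deliver 0→2: n2:prim/v2/[-]
after 10 — deliver 2→0: ·
after 11 — deliver 0→1: n1:back/v2/[-]
after 12 — deliver 1→0: ·
after 13 — timeout(2): n2:back/v3/[-]
after 14 — deliver 1→0: ·
after 15 — propose(4,'p'): ·
after 16 — deliver 2→0: n0:back/v3/[-]
after 17 — timeout(3): n3:prim/v3/[-]
after 18 — deliver 1→2: ·
after 19 — deliver 2→0: ·
after 20 — crash(3): n3:✗prim/v3/[-]
after 21 — propose(1,'w'): ·
after 22 — deliver 1→3: ·

empty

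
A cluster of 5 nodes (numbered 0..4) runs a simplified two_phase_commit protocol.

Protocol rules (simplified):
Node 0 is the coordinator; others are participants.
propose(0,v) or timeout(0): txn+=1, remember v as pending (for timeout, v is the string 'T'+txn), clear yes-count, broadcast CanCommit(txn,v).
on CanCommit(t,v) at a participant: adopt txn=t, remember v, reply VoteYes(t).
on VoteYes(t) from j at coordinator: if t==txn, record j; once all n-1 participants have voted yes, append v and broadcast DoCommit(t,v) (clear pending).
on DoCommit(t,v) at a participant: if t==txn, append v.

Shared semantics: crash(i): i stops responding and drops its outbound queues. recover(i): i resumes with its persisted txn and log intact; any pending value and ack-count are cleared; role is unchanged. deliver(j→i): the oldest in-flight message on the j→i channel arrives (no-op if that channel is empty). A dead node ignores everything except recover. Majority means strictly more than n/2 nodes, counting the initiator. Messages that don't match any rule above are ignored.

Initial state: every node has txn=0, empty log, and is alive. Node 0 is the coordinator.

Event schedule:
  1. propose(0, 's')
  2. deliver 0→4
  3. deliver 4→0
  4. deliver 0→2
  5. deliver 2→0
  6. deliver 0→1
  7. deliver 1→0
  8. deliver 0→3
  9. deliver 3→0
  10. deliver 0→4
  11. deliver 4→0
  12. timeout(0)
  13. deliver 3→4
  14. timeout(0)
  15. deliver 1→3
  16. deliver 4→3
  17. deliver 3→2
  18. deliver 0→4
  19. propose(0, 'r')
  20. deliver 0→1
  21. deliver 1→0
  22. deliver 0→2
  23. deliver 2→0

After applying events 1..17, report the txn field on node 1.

1

[1] propose(0,'s') → N0(coor t1 [-])
[2] deliver 0→4 → N4(part t1 [-])
[3] deliver 4→0 → ∅
[4] deliver 0→2 → N2(part t1 [-])
[5] deliver 2→0 → ∅
[6] deliver 0→1 → N1(part t1 [-])
[7] deliver 1→0 → ∅
[8] deliver 0→3 → N3(part t1 [-])
[9] deliver 3→0 → N0(coor t1 [s])
[10] deliver 0→4 → N4(part t1 [s])
[11] deliver 4→0 → ∅
[12] timeout(0) → N0(coor t2 [s])
[13] deliver 3→4 → ∅
[14] timeout(0) → N0(coor t3 [s])
[15] deliver 1→3 → ∅
[16] deliver 4→3 → ∅
[17] deliver 3→2 → ∅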